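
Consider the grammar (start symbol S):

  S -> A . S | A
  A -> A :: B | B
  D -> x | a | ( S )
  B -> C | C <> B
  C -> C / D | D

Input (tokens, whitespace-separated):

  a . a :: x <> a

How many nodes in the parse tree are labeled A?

3

[S [A [B [C [D a]]]] . [S [A [A [B [C [D a]]]] :: [B [C [D x]] <> [B [C [D a]]]]]]]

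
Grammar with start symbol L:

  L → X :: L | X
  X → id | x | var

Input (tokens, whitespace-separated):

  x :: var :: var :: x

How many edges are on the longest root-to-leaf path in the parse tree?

[L [X x] :: [L [X var] :: [L [X var] :: [L [X x]]]]]

5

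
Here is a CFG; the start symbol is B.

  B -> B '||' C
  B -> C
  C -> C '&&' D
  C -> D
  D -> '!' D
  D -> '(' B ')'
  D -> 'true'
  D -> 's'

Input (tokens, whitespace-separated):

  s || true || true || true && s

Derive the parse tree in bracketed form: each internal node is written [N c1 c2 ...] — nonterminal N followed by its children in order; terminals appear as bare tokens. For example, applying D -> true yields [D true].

[B [B [B [B [C [D s]]] || [C [D true]]] || [C [D true]]] || [C [C [D true]] && [D s]]]

B
B || C
B || C || C
B || C || C || C
C || C || C || C
D || C || C || C
s || C || C || C
s || D || C || C
s || true || C || C
s || true || D || C
s || true || true || C
s || true || true || C && D
s || true || true || D && D
s || true || true || true && D
s || true || true || true && s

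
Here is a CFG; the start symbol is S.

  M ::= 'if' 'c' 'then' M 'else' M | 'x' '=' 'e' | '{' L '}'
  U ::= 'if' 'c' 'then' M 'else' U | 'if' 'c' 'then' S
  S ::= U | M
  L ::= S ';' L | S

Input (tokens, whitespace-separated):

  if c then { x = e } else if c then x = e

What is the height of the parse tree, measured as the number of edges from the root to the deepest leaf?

6

[S [U if c then [M { [L [S [M x = e]]] }] else [U if c then [S [M x = e]]]]]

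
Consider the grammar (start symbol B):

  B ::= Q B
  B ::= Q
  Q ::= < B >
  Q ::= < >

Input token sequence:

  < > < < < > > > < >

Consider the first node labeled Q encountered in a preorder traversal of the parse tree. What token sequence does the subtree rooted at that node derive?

[B [Q < >] [B [Q < [B [Q < [B [Q < >]] >]] >] [B [Q < >]]]]

< >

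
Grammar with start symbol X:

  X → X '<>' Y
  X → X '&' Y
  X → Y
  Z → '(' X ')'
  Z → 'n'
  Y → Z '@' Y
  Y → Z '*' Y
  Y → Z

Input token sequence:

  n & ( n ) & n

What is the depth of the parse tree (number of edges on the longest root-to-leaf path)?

[X [X [X [Y [Z n]]] & [Y [Z ( [X [Y [Z n]]] )]]] & [Y [Z n]]]

7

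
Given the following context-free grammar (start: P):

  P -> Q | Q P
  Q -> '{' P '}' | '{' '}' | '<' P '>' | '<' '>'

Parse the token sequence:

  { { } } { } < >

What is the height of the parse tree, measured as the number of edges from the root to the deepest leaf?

[P [Q { [P [Q { }]] }] [P [Q { }] [P [Q < >]]]]

4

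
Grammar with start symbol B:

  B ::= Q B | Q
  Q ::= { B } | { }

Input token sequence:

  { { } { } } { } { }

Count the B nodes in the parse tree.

[B [Q { [B [Q { }] [B [Q { }]]] }] [B [Q { }] [B [Q { }]]]]

5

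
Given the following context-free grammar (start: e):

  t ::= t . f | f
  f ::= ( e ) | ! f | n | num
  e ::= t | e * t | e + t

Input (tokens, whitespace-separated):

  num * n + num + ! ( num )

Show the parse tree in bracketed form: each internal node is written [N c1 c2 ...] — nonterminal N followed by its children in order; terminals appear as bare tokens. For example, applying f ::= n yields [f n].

[e [e [e [e [t [f num]]] * [t [f n]]] + [t [f num]]] + [t [f ! [f ( [e [t [f num]]] )]]]]

e
e + t
e + t + t
e * t + t + t
t * t + t + t
f * t + t + t
num * t + t + t
num * f + t + t
num * n + t + t
num * n + f + t
num * n + num + t
num * n + num + f
num * n + num + ! f
num * n + num + ! ( e )
num * n + num + ! ( t )
num * n + num + ! ( f )
num * n + num + ! ( num )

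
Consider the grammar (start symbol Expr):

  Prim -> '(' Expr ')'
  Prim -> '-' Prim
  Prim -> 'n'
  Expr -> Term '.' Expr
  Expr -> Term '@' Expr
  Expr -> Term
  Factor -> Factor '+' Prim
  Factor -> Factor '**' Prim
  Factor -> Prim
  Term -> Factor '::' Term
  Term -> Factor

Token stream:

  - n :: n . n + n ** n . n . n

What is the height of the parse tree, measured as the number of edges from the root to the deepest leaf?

7

[Expr [Term [Factor [Prim - [Prim n]]] :: [Term [Factor [Prim n]]]] . [Expr [Term [Factor [Factor [Factor [Prim n]] + [Prim n]] ** [Prim n]]] . [Expr [Term [Factor [Prim n]]] . [Expr [Term [Factor [Prim n]]]]]]]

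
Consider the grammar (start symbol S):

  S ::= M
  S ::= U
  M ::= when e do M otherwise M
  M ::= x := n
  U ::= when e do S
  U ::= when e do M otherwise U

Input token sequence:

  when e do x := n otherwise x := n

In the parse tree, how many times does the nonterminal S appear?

1

[S [M when e do [M x := n] otherwise [M x := n]]]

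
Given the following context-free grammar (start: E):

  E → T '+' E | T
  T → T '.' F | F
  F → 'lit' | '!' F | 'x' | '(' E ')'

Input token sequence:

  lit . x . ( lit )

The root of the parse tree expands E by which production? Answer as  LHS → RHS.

[E [T [T [T [F lit]] . [F x]] . [F ( [E [T [F lit]]] )]]]

E → T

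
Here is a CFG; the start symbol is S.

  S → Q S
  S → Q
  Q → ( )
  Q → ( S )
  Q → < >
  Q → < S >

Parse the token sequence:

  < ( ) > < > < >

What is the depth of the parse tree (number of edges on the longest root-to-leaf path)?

4

[S [Q < [S [Q ( )]] >] [S [Q < >] [S [Q < >]]]]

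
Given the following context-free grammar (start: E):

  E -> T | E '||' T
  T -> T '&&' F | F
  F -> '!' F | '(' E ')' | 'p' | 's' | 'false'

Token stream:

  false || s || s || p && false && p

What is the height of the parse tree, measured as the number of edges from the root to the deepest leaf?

6

[E [E [E [E [T [F false]]] || [T [F s]]] || [T [F s]]] || [T [T [T [F p]] && [F false]] && [F p]]]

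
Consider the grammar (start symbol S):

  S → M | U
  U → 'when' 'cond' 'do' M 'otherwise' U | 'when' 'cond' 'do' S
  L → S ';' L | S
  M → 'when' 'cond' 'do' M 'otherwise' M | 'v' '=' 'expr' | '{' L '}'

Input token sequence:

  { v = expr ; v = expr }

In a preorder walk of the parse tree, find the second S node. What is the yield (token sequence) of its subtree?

v = expr

[S [M { [L [S [M v = expr]] ; [L [S [M v = expr]]]] }]]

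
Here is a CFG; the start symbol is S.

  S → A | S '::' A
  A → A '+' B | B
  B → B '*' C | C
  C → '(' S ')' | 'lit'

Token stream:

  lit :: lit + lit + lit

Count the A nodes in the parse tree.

4

[S [S [A [B [C lit]]]] :: [A [A [A [B [C lit]]] + [B [C lit]]] + [B [C lit]]]]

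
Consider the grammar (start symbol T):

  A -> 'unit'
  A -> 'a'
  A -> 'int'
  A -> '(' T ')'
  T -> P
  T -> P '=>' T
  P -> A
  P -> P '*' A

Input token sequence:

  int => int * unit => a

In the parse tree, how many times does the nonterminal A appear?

4

[T [P [A int]] => [T [P [P [A int]] * [A unit]] => [T [P [A a]]]]]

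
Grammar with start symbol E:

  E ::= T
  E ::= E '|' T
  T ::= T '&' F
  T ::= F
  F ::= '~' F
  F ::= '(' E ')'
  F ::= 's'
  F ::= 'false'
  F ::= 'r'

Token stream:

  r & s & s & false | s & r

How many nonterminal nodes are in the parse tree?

14

[E [E [T [T [T [T [F r]] & [F s]] & [F s]] & [F false]]] | [T [T [F s]] & [F r]]]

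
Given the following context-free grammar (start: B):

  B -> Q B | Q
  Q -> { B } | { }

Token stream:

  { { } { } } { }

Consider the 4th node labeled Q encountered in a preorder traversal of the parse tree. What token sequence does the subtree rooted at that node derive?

[B [Q { [B [Q { }] [B [Q { }]]] }] [B [Q { }]]]

{ }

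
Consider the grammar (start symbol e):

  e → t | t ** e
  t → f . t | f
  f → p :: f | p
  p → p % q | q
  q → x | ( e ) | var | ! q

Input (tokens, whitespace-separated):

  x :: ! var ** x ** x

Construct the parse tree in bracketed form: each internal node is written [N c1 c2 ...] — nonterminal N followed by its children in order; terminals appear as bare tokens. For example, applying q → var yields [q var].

e
t ** e
f ** e
p :: f ** e
q :: f ** e
x :: f ** e
x :: p ** e
x :: q ** e
x :: ! q ** e
x :: ! var ** e
x :: ! var ** t ** e
x :: ! var ** f ** e
x :: ! var ** p ** e
x :: ! var ** q ** e
x :: ! var ** x ** e
x :: ! var ** x ** t
x :: ! var ** x ** f
x :: ! var ** x ** p
x :: ! var ** x ** q
x :: ! var ** x ** x

[e [t [f [p [q x]] :: [f [p [q ! [q var]]]]]] ** [e [t [f [p [q x]]]] ** [e [t [f [p [q x]]]]]]]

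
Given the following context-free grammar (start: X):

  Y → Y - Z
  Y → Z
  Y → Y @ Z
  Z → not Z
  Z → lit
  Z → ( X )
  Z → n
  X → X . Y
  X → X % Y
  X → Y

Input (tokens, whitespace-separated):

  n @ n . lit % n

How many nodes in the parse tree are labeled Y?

[X [X [X [Y [Y [Z n]] @ [Z n]]] . [Y [Z lit]]] % [Y [Z n]]]

4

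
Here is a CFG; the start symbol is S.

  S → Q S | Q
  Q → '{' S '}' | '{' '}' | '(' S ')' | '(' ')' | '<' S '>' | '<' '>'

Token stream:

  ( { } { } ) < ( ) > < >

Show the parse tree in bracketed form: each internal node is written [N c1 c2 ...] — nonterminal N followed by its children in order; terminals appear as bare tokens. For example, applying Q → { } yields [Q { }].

[S [Q ( [S [Q { }] [S [Q { }]]] )] [S [Q < [S [Q ( )]] >] [S [Q < >]]]]

S
Q S
( S ) S
( Q S ) S
( { } S ) S
( { } Q ) S
( { } { } ) S
( { } { } ) Q S
( { } { } ) < S > S
( { } { } ) < Q > S
( { } { } ) < ( ) > S
( { } { } ) < ( ) > Q
( { } { } ) < ( ) > < >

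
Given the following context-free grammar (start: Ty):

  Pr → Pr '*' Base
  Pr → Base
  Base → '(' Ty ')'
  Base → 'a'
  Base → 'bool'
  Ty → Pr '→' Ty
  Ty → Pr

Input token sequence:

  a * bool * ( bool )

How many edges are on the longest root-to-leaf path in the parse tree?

[Ty [Pr [Pr [Pr [Base a]] * [Base bool]] * [Base ( [Ty [Pr [Base bool]]] )]]]

6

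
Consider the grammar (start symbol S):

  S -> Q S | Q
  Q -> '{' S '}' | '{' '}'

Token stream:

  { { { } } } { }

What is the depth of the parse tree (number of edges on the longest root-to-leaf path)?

[S [Q { [S [Q { [S [Q { }]] }]] }] [S [Q { }]]]

6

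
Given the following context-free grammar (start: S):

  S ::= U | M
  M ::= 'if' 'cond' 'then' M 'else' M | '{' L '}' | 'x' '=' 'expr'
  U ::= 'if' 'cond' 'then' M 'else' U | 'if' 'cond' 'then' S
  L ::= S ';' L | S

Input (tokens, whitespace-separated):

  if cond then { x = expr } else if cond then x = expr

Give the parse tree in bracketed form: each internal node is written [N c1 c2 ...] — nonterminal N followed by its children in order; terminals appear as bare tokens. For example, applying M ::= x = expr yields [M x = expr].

S
U
if cond then M else U
if cond then { L } else U
if cond then { S } else U
if cond then { M } else U
if cond then { x = expr } else U
if cond then { x = expr } else if cond then S
if cond then { x = expr } else if cond then M
if cond then { x = expr } else if cond then x = expr

[S [U if cond then [M { [L [S [M x = expr]]] }] else [U if cond then [S [M x = expr]]]]]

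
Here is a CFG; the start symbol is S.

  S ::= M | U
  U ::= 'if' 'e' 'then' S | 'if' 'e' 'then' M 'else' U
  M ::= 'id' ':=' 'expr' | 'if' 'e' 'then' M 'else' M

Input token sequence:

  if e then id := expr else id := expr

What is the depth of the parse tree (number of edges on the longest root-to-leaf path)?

3

[S [M if e then [M id := expr] else [M id := expr]]]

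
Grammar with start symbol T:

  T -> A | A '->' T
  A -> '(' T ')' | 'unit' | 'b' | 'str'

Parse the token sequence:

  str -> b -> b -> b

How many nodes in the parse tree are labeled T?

4

[T [A str] -> [T [A b] -> [T [A b] -> [T [A b]]]]]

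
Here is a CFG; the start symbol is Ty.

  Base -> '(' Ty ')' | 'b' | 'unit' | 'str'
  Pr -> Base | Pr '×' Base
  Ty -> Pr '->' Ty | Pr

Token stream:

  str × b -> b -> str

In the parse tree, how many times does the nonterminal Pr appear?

[Ty [Pr [Pr [Base str]] × [Base b]] -> [Ty [Pr [Base b]] -> [Ty [Pr [Base str]]]]]

4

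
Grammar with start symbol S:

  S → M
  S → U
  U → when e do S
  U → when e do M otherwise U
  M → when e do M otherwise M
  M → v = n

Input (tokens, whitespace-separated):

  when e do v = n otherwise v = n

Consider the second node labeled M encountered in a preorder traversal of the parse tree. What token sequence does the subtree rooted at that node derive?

v = n

[S [M when e do [M v = n] otherwise [M v = n]]]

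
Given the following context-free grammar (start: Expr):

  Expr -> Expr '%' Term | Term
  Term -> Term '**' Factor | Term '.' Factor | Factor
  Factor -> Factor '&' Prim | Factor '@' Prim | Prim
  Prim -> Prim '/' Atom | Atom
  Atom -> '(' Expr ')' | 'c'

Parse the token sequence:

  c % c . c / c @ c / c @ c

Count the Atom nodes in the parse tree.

[Expr [Expr [Term [Factor [Prim [Atom c]]]]] % [Term [Term [Factor [Prim [Atom c]]]] . [Factor [Factor [Factor [Prim [Prim [Atom c]] / [Atom c]]] @ [Prim [Prim [Atom c]] / [Atom c]]] @ [Prim [Atom c]]]]]

7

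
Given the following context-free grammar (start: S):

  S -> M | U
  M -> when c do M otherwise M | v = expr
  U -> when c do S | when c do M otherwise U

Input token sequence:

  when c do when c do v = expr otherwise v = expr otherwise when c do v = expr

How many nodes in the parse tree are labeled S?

2

[S [U when c do [M when c do [M v = expr] otherwise [M v = expr]] otherwise [U when c do [S [M v = expr]]]]]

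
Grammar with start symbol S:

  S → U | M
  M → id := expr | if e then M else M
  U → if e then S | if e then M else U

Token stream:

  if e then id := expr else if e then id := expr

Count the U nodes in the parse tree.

2

[S [U if e then [M id := expr] else [U if e then [S [M id := expr]]]]]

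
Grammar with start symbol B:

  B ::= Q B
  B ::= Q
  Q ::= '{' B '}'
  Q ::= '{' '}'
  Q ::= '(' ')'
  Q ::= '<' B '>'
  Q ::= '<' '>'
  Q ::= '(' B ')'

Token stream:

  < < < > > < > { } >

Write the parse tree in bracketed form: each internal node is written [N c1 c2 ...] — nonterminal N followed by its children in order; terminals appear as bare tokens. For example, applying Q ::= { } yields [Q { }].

B
Q
< B >
< Q B >
< < B > B >
< < Q > B >
< < < > > B >
< < < > > Q B >
< < < > > < > B >
< < < > > < > Q >
< < < > > < > { } >

[B [Q < [B [Q < [B [Q < >]] >] [B [Q < >] [B [Q { }]]]] >]]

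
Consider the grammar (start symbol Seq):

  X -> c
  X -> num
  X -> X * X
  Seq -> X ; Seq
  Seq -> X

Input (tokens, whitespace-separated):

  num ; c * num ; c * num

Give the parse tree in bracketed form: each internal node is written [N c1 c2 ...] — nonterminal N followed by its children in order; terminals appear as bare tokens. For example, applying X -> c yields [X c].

[Seq [X num] ; [Seq [X [X c] * [X num]] ; [Seq [X [X c] * [X num]]]]]

Seq
X ; Seq
num ; Seq
num ; X ; Seq
num ; X * X ; Seq
num ; c * X ; Seq
num ; c * num ; Seq
num ; c * num ; X
num ; c * num ; X * X
num ; c * num ; c * X
num ; c * num ; c * num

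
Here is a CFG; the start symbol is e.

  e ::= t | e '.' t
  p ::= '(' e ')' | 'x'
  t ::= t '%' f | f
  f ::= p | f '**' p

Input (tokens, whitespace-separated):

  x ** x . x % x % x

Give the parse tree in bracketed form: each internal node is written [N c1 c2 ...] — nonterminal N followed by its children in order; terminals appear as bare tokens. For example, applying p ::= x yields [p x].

[e [e [t [f [f [p x]] ** [p x]]]] . [t [t [t [f [p x]]] % [f [p x]]] % [f [p x]]]]

e
e . t
t . t
f . t
f ** p . t
p ** p . t
x ** p . t
x ** x . t
x ** x . t % f
x ** x . t % f % f
x ** x . f % f % f
x ** x . p % f % f
x ** x . x % f % f
x ** x . x % p % f
x ** x . x % x % f
x ** x . x % x % p
x ** x . x % x % x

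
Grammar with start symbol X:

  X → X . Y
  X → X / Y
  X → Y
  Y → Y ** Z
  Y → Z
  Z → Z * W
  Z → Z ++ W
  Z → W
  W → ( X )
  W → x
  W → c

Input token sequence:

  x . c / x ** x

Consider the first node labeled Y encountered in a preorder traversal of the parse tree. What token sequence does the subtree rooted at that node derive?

[X [X [X [Y [Z [W x]]]] . [Y [Z [W c]]]] / [Y [Y [Z [W x]]] ** [Z [W x]]]]

x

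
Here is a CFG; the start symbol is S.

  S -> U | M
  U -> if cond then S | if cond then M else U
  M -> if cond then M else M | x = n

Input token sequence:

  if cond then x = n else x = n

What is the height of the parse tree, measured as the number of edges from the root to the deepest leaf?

[S [M if cond then [M x = n] else [M x = n]]]

3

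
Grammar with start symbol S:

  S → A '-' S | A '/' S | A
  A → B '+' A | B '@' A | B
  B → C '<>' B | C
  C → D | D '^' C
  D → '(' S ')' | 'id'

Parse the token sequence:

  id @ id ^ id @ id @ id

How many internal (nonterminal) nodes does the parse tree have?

19

[S [A [B [C [D id]]] @ [A [B [C [D id] ^ [C [D id]]]] @ [A [B [C [D id]]] @ [A [B [C [D id]]]]]]]]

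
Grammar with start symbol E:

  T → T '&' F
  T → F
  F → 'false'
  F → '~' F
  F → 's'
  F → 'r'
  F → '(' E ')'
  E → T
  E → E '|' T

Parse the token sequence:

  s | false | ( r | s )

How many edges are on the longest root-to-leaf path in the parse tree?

7

[E [E [E [T [F s]]] | [T [F false]]] | [T [F ( [E [E [T [F r]]] | [T [F s]]] )]]]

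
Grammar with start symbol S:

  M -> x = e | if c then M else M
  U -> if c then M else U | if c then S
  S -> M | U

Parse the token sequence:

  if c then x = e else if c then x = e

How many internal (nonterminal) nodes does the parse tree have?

6

[S [U if c then [M x = e] else [U if c then [S [M x = e]]]]]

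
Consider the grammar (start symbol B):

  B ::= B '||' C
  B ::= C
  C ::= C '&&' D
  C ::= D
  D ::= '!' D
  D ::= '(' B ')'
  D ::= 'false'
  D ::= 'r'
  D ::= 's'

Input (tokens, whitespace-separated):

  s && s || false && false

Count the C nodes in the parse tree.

[B [B [C [C [D s]] && [D s]]] || [C [C [D false]] && [D false]]]

4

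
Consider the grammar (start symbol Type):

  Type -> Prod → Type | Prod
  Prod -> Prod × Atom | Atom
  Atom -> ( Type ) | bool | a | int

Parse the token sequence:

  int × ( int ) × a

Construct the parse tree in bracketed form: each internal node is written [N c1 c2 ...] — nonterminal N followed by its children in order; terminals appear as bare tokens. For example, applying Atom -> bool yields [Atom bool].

Type
Prod
Prod × Atom
Prod × Atom × Atom
Atom × Atom × Atom
int × Atom × Atom
int × ( Type ) × Atom
int × ( Prod ) × Atom
int × ( Atom ) × Atom
int × ( int ) × Atom
int × ( int ) × a

[Type [Prod [Prod [Prod [Atom int]] × [Atom ( [Type [Prod [Atom int]]] )]] × [Atom a]]]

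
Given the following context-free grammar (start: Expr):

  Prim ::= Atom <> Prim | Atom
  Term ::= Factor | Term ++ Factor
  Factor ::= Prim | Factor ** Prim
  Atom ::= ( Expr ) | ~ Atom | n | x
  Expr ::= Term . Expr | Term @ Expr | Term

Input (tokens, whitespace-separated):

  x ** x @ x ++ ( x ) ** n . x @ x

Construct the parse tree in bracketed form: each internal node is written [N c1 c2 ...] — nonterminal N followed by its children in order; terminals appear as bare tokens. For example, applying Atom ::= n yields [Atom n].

[Expr [Term [Factor [Factor [Prim [Atom x]]] ** [Prim [Atom x]]]] @ [Expr [Term [Term [Factor [Prim [Atom x]]]] ++ [Factor [Factor [Prim [Atom ( [Expr [Term [Factor [Prim [Atom x]]]]] )]]] ** [Prim [Atom n]]]] . [Expr [Term [Factor [Prim [Atom x]]]] @ [Expr [Term [Factor [Prim [Atom x]]]]]]]]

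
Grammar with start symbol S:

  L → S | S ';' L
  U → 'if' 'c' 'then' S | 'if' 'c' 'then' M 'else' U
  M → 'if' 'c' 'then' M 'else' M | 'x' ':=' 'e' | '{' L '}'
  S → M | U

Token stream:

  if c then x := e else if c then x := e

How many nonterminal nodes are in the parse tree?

6

[S [U if c then [M x := e] else [U if c then [S [M x := e]]]]]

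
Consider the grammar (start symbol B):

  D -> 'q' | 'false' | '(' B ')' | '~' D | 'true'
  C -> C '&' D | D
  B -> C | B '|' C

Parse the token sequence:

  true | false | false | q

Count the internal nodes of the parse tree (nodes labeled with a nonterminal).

[B [B [B [B [C [D true]]] | [C [D false]]] | [C [D false]]] | [C [D q]]]

12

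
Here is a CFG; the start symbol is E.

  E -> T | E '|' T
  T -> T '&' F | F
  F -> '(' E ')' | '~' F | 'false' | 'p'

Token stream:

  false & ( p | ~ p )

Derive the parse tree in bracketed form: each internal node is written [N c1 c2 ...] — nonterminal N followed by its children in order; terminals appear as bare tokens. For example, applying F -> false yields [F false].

E
T
T & F
F & F
false & F
false & ( E )
false & ( E | T )
false & ( T | T )
false & ( F | T )
false & ( p | T )
false & ( p | F )
false & ( p | ~ F )
false & ( p | ~ p )

[E [T [T [F false]] & [F ( [E [E [T [F p]]] | [T [F ~ [F p]]]] )]]]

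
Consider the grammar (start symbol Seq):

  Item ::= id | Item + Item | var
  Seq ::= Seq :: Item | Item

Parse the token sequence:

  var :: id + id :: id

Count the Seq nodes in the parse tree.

[Seq [Seq [Seq [Item var]] :: [Item [Item id] + [Item id]]] :: [Item id]]

3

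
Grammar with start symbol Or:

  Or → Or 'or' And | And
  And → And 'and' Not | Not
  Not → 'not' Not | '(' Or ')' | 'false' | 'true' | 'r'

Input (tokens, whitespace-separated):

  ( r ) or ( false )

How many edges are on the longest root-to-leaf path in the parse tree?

[Or [Or [And [Not ( [Or [And [Not r]]] )]]] or [And [Not ( [Or [And [Not false]]] )]]]

7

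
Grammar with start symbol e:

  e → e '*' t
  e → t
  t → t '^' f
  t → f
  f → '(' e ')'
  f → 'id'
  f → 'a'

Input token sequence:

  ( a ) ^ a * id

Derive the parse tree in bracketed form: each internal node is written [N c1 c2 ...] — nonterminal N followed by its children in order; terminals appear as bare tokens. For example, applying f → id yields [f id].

e
e * t
t * t
t ^ f * t
f ^ f * t
( e ) ^ f * t
( t ) ^ f * t
( f ) ^ f * t
( a ) ^ f * t
( a ) ^ a * t
( a ) ^ a * f
( a ) ^ a * id

[e [e [t [t [f ( [e [t [f a]]] )]] ^ [f a]]] * [t [f id]]]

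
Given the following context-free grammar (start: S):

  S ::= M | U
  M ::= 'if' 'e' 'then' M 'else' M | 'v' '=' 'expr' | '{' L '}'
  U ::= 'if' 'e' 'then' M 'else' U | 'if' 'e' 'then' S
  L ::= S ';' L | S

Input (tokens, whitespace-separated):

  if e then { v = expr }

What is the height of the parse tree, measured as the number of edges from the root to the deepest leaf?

[S [U if e then [S [M { [L [S [M v = expr]]] }]]]]

7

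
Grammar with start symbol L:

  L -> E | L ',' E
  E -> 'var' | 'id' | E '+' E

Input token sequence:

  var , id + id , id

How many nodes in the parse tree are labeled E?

5

[L [L [L [E var]] , [E [E id] + [E id]]] , [E id]]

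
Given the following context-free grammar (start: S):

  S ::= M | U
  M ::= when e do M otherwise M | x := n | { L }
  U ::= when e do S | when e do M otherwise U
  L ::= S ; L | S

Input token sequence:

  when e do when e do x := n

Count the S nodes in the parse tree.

3

[S [U when e do [S [U when e do [S [M x := n]]]]]]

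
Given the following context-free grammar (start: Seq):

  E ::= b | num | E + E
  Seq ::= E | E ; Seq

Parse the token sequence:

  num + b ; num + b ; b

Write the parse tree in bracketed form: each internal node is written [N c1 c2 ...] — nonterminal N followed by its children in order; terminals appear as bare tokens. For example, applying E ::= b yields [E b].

[Seq [E [E num] + [E b]] ; [Seq [E [E num] + [E b]] ; [Seq [E b]]]]

Seq
E ; Seq
E + E ; Seq
num + E ; Seq
num + b ; Seq
num + b ; E ; Seq
num + b ; E + E ; Seq
num + b ; num + E ; Seq
num + b ; num + b ; Seq
num + b ; num + b ; E
num + b ; num + b ; b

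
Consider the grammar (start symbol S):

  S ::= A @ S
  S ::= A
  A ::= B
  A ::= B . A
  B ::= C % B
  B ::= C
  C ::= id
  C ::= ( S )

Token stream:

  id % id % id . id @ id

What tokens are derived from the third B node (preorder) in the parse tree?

[S [A [B [C id] % [B [C id] % [B [C id]]]] . [A [B [C id]]]] @ [S [A [B [C id]]]]]

id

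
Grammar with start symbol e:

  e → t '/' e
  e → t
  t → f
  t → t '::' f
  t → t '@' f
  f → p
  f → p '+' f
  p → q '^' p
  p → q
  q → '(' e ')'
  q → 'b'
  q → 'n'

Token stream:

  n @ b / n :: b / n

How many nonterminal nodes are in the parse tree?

23

[e [t [t [f [p [q n]]]] @ [f [p [q b]]]] / [e [t [t [f [p [q n]]]] :: [f [p [q b]]]] / [e [t [f [p [q n]]]]]]]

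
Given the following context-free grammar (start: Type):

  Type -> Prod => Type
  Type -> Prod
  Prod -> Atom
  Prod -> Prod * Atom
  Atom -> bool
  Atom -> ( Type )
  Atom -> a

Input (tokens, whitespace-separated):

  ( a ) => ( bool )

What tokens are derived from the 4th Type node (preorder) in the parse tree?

bool

[Type [Prod [Atom ( [Type [Prod [Atom a]]] )]] => [Type [Prod [Atom ( [Type [Prod [Atom bool]]] )]]]]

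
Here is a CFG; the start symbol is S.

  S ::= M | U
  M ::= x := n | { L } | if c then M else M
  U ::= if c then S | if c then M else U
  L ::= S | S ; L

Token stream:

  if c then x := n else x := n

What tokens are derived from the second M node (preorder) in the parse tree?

[S [M if c then [M x := n] else [M x := n]]]

x := n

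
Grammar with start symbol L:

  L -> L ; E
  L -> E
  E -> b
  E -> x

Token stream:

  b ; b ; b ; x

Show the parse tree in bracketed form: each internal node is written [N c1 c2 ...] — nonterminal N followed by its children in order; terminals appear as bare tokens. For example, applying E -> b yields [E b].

[L [L [L [L [E b]] ; [E b]] ; [E b]] ; [E x]]

L
L ; E
L ; E ; E
L ; E ; E ; E
E ; E ; E ; E
b ; E ; E ; E
b ; b ; E ; E
b ; b ; b ; E
b ; b ; b ; x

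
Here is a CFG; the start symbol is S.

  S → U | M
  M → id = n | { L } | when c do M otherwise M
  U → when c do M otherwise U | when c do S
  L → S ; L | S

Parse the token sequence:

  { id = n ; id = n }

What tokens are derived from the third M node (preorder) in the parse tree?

[S [M { [L [S [M id = n]] ; [L [S [M id = n]]]] }]]

id = n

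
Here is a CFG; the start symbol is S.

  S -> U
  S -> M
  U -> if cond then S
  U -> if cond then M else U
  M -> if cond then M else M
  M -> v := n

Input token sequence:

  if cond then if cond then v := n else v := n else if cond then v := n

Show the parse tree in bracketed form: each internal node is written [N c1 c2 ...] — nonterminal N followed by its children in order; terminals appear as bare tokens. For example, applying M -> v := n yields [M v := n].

S
U
if cond then M else U
if cond then if cond then M else M else U
if cond then if cond then v := n else M else U
if cond then if cond then v := n else v := n else U
if cond then if cond then v := n else v := n else if cond then S
if cond then if cond then v := n else v := n else if cond then M
if cond then if cond then v := n else v := n else if cond then v := n

[S [U if cond then [M if cond then [M v := n] else [M v := n]] else [U if cond then [S [M v := n]]]]]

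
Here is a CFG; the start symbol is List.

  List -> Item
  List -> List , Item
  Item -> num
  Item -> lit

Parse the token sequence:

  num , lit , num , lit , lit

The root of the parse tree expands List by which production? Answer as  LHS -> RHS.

List -> List , Item

[List [List [List [List [List [Item num]] , [Item lit]] , [Item num]] , [Item lit]] , [Item lit]]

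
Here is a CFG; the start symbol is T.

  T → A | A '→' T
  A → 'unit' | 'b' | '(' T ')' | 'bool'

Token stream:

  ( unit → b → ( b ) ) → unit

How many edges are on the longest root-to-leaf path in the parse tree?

8

[T [A ( [T [A unit] → [T [A b] → [T [A ( [T [A b]] )]]]] )] → [T [A unit]]]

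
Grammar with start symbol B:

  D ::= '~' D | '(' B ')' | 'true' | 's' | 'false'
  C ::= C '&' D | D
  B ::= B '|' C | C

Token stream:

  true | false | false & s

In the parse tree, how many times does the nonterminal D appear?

4

[B [B [B [C [D true]]] | [C [D false]]] | [C [C [D false]] & [D s]]]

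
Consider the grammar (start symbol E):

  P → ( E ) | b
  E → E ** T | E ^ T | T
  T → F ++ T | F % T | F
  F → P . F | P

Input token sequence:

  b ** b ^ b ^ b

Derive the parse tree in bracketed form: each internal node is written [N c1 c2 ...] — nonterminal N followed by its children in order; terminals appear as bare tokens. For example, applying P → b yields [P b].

E
E ^ T
E ^ T ^ T
E ** T ^ T ^ T
T ** T ^ T ^ T
F ** T ^ T ^ T
P ** T ^ T ^ T
b ** T ^ T ^ T
b ** F ^ T ^ T
b ** P ^ T ^ T
b ** b ^ T ^ T
b ** b ^ F ^ T
b ** b ^ P ^ T
b ** b ^ b ^ T
b ** b ^ b ^ F
b ** b ^ b ^ P
b ** b ^ b ^ b

[E [E [E [E [T [F [P b]]]] ** [T [F [P b]]]] ^ [T [F [P b]]]] ^ [T [F [P b]]]]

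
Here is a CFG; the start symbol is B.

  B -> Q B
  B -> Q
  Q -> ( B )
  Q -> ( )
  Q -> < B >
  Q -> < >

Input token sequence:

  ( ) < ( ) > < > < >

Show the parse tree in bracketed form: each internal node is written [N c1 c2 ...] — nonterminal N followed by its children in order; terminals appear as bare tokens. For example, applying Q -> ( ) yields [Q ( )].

B
Q B
( ) B
( ) Q B
( ) < B > B
( ) < Q > B
( ) < ( ) > B
( ) < ( ) > Q B
( ) < ( ) > < > B
( ) < ( ) > < > Q
( ) < ( ) > < > < >

[B [Q ( )] [B [Q < [B [Q ( )]] >] [B [Q < >] [B [Q < >]]]]]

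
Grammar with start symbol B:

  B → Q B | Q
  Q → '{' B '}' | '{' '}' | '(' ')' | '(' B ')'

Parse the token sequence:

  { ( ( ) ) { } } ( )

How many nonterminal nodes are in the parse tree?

10

[B [Q { [B [Q ( [B [Q ( )]] )] [B [Q { }]]] }] [B [Q ( )]]]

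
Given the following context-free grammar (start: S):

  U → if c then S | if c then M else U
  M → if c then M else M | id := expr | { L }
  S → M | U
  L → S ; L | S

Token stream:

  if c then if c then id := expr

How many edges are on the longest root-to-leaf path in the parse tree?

[S [U if c then [S [U if c then [S [M id := expr]]]]]]

6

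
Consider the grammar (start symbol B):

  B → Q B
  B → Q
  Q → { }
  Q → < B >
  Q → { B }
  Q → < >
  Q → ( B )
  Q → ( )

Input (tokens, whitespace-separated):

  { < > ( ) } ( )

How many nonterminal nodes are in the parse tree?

8

[B [Q { [B [Q < >] [B [Q ( )]]] }] [B [Q ( )]]]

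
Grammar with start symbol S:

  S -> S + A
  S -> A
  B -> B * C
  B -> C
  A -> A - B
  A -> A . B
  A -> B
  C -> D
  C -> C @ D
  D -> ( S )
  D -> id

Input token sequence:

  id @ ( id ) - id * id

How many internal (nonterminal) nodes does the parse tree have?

[S [A [A [B [C [C [D id]] @ [D ( [S [A [B [C [D id]]]]] )]]]] - [B [B [C [D id]]] * [C [D id]]]]]

19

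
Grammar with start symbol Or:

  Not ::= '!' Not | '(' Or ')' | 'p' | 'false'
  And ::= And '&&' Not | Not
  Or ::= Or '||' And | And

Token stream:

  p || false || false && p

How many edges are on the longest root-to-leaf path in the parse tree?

5

[Or [Or [Or [And [Not p]]] || [And [Not false]]] || [And [And [Not false]] && [Not p]]]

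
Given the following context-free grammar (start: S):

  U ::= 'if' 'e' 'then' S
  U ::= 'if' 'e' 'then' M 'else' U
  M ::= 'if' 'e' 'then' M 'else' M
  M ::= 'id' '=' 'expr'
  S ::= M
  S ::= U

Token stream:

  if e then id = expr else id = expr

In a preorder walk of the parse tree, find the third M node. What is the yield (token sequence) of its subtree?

[S [M if e then [M id = expr] else [M id = expr]]]

id = expr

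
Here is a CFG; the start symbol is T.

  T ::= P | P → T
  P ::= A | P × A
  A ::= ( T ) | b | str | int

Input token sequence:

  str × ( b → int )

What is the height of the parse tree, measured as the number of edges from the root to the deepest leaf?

7

[T [P [P [A str]] × [A ( [T [P [A b]] → [T [P [A int]]]] )]]]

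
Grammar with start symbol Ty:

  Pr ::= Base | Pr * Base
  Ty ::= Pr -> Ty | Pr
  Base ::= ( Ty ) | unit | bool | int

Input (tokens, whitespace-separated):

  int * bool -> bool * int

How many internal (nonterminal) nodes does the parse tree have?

10

[Ty [Pr [Pr [Base int]] * [Base bool]] -> [Ty [Pr [Pr [Base bool]] * [Base int]]]]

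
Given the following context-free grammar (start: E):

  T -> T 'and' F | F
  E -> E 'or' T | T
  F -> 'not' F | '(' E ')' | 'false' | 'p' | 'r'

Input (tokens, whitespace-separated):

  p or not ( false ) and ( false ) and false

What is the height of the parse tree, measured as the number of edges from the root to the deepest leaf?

9

[E [E [T [F p]]] or [T [T [T [F not [F ( [E [T [F false]]] )]]] and [F ( [E [T [F false]]] )]] and [F false]]]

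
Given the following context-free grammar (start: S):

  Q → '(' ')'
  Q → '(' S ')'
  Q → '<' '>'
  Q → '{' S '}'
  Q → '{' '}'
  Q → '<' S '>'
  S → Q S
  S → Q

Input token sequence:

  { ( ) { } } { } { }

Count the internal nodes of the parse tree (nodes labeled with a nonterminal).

[S [Q { [S [Q ( )] [S [Q { }]]] }] [S [Q { }] [S [Q { }]]]]

10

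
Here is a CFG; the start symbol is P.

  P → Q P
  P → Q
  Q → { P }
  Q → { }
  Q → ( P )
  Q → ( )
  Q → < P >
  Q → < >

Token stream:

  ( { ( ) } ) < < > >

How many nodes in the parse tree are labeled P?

[P [Q ( [P [Q { [P [Q ( )]] }]] )] [P [Q < [P [Q < >]] >]]]

5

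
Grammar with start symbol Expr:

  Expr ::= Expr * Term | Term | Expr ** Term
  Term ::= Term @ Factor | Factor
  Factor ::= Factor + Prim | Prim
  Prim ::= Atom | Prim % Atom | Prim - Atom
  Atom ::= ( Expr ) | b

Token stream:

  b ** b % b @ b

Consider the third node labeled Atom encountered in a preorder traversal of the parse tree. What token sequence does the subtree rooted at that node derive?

[Expr [Expr [Term [Factor [Prim [Atom b]]]]] ** [Term [Term [Factor [Prim [Prim [Atom b]] % [Atom b]]]] @ [Factor [Prim [Atom b]]]]]

b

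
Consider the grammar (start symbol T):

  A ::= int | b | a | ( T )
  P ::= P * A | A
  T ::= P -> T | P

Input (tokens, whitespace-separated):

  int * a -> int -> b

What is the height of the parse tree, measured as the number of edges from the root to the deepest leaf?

[T [P [P [A int]] * [A a]] -> [T [P [A int]] -> [T [P [A b]]]]]

5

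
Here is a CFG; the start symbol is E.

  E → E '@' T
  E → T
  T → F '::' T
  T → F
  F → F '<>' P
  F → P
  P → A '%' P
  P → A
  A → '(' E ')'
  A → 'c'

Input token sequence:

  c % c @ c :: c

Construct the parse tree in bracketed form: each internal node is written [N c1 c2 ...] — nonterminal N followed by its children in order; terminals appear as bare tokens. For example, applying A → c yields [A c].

E
E @ T
T @ T
F @ T
P @ T
A % P @ T
c % P @ T
c % A @ T
c % c @ T
c % c @ F :: T
c % c @ P :: T
c % c @ A :: T
c % c @ c :: T
c % c @ c :: F
c % c @ c :: P
c % c @ c :: A
c % c @ c :: c

[E [E [T [F [P [A c] % [P [A c]]]]]] @ [T [F [P [A c]]] :: [T [F [P [A c]]]]]]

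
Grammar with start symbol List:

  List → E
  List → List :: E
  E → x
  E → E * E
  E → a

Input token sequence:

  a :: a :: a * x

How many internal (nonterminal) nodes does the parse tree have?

[List [List [List [E a]] :: [E a]] :: [E [E a] * [E x]]]

8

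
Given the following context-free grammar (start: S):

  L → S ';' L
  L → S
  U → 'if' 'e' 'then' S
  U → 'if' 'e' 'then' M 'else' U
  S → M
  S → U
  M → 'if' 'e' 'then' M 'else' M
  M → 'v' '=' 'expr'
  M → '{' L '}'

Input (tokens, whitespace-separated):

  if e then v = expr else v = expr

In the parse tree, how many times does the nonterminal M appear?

3

[S [M if e then [M v = expr] else [M v = expr]]]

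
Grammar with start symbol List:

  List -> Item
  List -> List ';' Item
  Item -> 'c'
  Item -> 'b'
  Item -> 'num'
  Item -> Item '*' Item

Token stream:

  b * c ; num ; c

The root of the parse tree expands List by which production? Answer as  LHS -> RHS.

List -> List ';' Item

[List [List [List [Item [Item b] * [Item c]]] ; [Item num]] ; [Item c]]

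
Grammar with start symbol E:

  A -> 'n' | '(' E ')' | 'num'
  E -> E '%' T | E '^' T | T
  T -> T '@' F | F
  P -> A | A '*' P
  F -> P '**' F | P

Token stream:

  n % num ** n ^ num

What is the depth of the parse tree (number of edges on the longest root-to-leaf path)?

7

[E [E [E [T [F [P [A n]]]]] % [T [F [P [A num]] ** [F [P [A n]]]]]] ^ [T [F [P [A num]]]]]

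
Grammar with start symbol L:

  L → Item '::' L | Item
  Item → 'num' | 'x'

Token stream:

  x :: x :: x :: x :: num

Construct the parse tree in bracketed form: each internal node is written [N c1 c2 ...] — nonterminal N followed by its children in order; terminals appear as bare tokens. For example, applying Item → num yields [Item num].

L
Item :: L
x :: L
x :: Item :: L
x :: x :: L
x :: x :: Item :: L
x :: x :: x :: L
x :: x :: x :: Item :: L
x :: x :: x :: x :: L
x :: x :: x :: x :: Item
x :: x :: x :: x :: num

[L [Item x] :: [L [Item x] :: [L [Item x] :: [L [Item x] :: [L [Item num]]]]]]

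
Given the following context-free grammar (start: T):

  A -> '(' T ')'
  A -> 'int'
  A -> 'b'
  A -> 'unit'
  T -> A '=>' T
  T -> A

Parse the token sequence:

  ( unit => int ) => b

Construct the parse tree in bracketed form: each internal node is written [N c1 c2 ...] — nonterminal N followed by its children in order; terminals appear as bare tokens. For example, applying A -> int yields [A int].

T
A => T
( T ) => T
( A => T ) => T
( unit => T ) => T
( unit => A ) => T
( unit => int ) => T
( unit => int ) => A
( unit => int ) => b

[T [A ( [T [A unit] => [T [A int]]] )] => [T [A b]]]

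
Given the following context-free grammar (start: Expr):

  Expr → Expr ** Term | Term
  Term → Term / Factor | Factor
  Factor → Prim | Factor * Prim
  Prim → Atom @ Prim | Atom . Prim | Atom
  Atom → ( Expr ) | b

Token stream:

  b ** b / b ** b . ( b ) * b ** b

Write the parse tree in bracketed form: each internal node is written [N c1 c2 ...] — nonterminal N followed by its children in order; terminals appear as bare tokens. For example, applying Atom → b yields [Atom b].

[Expr [Expr [Expr [Expr [Term [Factor [Prim [Atom b]]]]] ** [Term [Term [Factor [Prim [Atom b]]]] / [Factor [Prim [Atom b]]]]] ** [Term [Factor [Factor [Prim [Atom b] . [Prim [Atom ( [Expr [Term [Factor [Prim [Atom b]]]]] )]]]] * [Prim [Atom b]]]]] ** [Term [Factor [Prim [Atom b]]]]]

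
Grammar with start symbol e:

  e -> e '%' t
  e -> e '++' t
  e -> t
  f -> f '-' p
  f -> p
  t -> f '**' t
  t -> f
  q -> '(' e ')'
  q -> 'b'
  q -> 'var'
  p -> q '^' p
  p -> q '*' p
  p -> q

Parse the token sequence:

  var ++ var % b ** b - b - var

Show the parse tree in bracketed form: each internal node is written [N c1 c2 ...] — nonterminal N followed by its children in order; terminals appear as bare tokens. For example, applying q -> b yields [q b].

[e [e [e [t [f [p [q var]]]]] ++ [t [f [p [q var]]]]] % [t [f [p [q b]]] ** [t [f [f [f [p [q b]]] - [p [q b]]] - [p [q var]]]]]]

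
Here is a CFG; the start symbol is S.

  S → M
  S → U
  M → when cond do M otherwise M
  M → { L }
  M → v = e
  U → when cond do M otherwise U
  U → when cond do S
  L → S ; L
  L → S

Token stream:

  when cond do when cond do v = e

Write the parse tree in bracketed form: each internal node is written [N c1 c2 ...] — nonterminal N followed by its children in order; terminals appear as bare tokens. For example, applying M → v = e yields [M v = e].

[S [U when cond do [S [U when cond do [S [M v = e]]]]]]

S
U
when cond do S
when cond do U
when cond do when cond do S
when cond do when cond do M
when cond do when cond do v = e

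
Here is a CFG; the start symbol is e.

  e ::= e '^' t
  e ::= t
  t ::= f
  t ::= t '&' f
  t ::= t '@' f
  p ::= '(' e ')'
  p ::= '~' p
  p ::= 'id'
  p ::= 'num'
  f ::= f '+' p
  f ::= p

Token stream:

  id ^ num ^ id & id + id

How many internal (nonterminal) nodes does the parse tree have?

[e [e [e [t [f [p id]]]] ^ [t [f [p num]]]] ^ [t [t [f [p id]]] & [f [f [p id]] + [p id]]]]

17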